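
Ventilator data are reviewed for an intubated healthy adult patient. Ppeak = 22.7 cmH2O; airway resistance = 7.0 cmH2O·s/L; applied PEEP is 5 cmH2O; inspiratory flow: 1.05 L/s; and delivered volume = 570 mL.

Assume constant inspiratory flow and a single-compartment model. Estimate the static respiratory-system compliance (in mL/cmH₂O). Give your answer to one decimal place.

Equation of motion (constant flow): PIP = Vt/C + R·V̇ + PEEP.
Vt/C = PIP − R·V̇ − PEEP = 22.7 − 7.0×1.05 − 5 = 22.7 − 7.35 − 5 = 10.35 cmH2O.
C = Vt / 10.35 = 570 / 10.35 = 55.072 mL/cmH2O.

55.1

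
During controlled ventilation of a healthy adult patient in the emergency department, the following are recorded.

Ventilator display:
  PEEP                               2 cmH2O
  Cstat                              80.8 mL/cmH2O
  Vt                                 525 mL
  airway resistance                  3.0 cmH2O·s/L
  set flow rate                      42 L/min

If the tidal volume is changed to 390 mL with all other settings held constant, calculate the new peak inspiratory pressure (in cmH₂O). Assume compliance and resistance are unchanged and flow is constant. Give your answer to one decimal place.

8.9

Flow: 42 L/min ÷ 60 = 0.7 L/s.
PIP = Vt/C + R·V̇ + PEEP (constant-flow equation of motion).
Only the elastic term changes: ΔPIP = ΔVt / C = (390 − 525) / 80.8 = -1.671 cmH2O.
Original PIP = 525/80.8 + 3.0×0.7 + 2 = 10.598 cmH2O; new PIP = 10.598 + (-1.671) = 8.927 cmH2O.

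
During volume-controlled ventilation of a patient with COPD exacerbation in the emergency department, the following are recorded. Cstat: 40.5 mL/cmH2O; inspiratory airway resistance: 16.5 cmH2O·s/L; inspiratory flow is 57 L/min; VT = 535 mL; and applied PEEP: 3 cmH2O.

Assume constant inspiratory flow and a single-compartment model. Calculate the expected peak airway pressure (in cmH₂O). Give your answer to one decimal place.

Flow: 57 L/min ÷ 60 = 0.95 L/s.
Equation of motion (constant flow): PIP = Vt/C + R·V̇ + PEEP.
PIP = 535/40.5 + 16.5×0.95 + 3 = 13.21 + 15.675 + 3 = 31.885 cmH2O.

31.9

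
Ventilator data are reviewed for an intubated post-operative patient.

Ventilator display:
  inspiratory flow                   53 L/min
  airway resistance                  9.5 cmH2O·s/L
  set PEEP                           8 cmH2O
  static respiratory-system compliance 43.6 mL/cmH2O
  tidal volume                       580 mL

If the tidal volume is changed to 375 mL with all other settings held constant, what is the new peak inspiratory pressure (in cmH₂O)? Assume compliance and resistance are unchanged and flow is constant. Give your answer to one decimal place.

25.0

Flow: 53 L/min ÷ 60 = 0.8833 L/s.
PIP = Vt/C + R·V̇ + PEEP (constant-flow equation of motion).
Only the elastic term changes: ΔPIP = ΔVt / C = (375 − 580) / 43.6 = -4.702 cmH2O.
Original PIP = 580/43.6 + 9.5×0.8833 + 8 = 29.694 cmH2O; new PIP = 29.694 + (-4.702) = 24.992 cmH2O.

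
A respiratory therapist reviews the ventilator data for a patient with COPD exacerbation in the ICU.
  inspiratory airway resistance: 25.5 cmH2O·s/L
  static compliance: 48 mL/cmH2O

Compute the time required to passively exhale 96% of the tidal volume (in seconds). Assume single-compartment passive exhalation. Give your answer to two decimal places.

τ = R × C = 25.5 × 48 mL/cmH2O = 25.5 × 0.048 L/cmH2O = 1.224 s.
Exhaled fraction f = 1 − e^(−t/τ) → t = −τ·ln(1 − f) = −1.224·ln(0.04) = 3.94 s.

3.94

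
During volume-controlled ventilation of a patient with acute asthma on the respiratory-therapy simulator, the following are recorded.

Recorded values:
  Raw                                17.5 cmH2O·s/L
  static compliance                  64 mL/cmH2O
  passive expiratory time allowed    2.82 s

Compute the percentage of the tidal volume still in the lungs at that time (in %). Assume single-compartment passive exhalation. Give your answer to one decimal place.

8.1

τ = R × C = 17.5 × 64 mL/cmH2O = 17.5 × 0.064 L/cmH2O = 1.12 s.
Passive exhalation: V(t)/V₀ = e^(−t/τ) = e^(−2.82/1.12) = 0.08063.
Fraction remaining = 0.08063 → 8.063%.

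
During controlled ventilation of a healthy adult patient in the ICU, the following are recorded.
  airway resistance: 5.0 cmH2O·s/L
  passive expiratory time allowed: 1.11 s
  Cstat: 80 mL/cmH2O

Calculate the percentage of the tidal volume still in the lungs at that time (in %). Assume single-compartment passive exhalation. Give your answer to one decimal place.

τ = R × C = 5.0 × 80 mL/cmH2O = 5.0 × 0.080 L/cmH2O = 0.4 s.
Passive exhalation: V(t)/V₀ = e^(−t/τ) = e^(−1.11/0.4) = 0.06235.
Fraction remaining = 0.06235 → 6.235%.

6.2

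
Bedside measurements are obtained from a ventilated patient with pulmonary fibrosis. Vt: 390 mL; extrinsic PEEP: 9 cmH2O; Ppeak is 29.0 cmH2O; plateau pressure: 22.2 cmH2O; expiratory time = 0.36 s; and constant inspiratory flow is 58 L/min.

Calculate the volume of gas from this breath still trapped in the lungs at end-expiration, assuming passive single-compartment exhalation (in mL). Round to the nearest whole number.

69

Flow: 58 L/min ÷ 60 = 0.9667 L/s.
R = (PIP − Pplat)/V̇ = (29.0 − 22.2) / 0.9667 = 6.8/0.9667 = 7.034 cmH2O·s/L.
C = Vt/(Pplat − PEEP) = 390.0 / (22.2 − 9) = 390.0/13.2 = 29.545 mL/cmH2O.
τ = R × C = 7.034 × 0.02955 L/cmH2O = 0.2079 s.
Fraction remaining = e^(−Te/τ) = e^(−0.36/0.2079) = 0.177.
Trapped volume = 390.0 × 0.177 = 69.03 mL.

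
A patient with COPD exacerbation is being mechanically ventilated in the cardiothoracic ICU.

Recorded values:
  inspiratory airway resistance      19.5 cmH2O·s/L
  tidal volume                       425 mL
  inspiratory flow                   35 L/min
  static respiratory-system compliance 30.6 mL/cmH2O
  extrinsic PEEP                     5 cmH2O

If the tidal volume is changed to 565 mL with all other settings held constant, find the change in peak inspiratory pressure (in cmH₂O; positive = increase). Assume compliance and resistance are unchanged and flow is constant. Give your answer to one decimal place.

4.6

PIP = Vt/C + R·V̇ + PEEP (constant-flow equation of motion).
Only the elastic term changes: ΔPIP = ΔVt / C = (565 − 425) / 30.6 = 4.575 cmH2O.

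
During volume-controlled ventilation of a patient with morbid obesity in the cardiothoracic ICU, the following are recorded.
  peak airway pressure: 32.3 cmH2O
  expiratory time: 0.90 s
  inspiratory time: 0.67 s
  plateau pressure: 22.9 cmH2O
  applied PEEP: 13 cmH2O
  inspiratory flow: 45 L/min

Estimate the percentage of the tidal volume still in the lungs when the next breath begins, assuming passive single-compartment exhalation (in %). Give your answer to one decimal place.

24.3

Flow: 45 L/min ÷ 60 = 0.75 L/s.
Vt = flow × Ti = 0.75 L/s × 0.67 s × 1000 mL/L = 502.5 mL.
R = (PIP − Pplat)/V̇ = (32.3 − 22.9) / 0.75 = 9.4/0.75 = 12.533 cmH2O·s/L.
C = Vt/(Pplat − PEEP) = 502.5 / (22.9 − 13) = 502.5/9.9 = 50.758 mL/cmH2O.
τ = R × C = 12.533 × 0.05076 L/cmH2O = 0.6362 s.
Fraction remaining at end-expiration = e^(−Te/τ) = e^(−0.90/0.6362) = 0.243 → 24.3%.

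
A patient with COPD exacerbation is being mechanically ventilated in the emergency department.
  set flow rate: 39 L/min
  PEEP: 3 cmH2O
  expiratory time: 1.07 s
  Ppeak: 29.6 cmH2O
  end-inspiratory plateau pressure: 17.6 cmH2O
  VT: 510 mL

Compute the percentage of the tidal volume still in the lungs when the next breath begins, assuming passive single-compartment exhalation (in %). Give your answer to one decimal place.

Flow: 39 L/min ÷ 60 = 0.65 L/s.
R = (PIP − Pplat)/V̇ = (29.6 − 17.6) / 0.65 = 12.0/0.65 = 18.462 cmH2O·s/L.
C = Vt/(Pplat − PEEP) = 510.0 / (17.6 − 3) = 510.0/14.6 = 34.932 mL/cmH2O.
τ = R × C = 18.462 × 0.03493 L/cmH2O = 0.6449 s.
Fraction remaining at end-expiration = e^(−Te/τ) = e^(−1.07/0.6449) = 0.1903 → 19.03%.

19.0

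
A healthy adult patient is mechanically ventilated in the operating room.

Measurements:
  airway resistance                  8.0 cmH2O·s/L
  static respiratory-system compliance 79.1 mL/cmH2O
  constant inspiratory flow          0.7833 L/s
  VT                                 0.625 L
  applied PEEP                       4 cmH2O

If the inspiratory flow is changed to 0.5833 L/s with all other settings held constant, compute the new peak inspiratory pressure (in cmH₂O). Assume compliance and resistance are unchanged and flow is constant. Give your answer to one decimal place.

PIP = Vt/C + R·V̇ + PEEP (constant-flow equation of motion).
Only the resistive term changes: ΔPIP = R × ΔV̇ = 8.0 × (0.5833 − 0.7833) = 8.0 × -0.2 = -1.6 cmH2O.
Original PIP = 625/79.1 + 8.0×0.7833 + 4 = 18.168 cmH2O; new PIP = 18.168 + (-1.6) = 16.568 cmH2O.

16.6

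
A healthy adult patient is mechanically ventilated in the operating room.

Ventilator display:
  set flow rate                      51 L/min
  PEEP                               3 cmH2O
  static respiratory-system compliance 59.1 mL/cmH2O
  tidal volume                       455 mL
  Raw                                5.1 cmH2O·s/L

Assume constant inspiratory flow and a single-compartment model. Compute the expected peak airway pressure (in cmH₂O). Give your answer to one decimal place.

Flow: 51 L/min ÷ 60 = 0.85 L/s.
Equation of motion (constant flow): PIP = Vt/C + R·V̇ + PEEP.
PIP = 455/59.1 + 5.1×0.85 + 3 = 7.699 + 4.335 + 3 = 15.034 cmH2O.

15.0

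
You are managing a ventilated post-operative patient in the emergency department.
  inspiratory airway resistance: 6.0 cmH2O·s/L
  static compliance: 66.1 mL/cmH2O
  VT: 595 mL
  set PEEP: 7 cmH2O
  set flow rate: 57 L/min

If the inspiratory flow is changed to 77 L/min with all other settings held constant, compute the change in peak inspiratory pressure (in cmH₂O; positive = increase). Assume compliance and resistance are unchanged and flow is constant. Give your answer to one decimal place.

Flow: 57 L/min ÷ 60 = 0.95 L/s.
New flow: 77 L/min ÷ 60 = 1.2833 L/s.
PIP = Vt/C + R·V̇ + PEEP (constant-flow equation of motion).
Only the resistive term changes: ΔPIP = R × ΔV̇ = 6.0 × (1.2833 − 0.95) = 6.0 × 0.3333 = 2.0 cmH2O.

2.0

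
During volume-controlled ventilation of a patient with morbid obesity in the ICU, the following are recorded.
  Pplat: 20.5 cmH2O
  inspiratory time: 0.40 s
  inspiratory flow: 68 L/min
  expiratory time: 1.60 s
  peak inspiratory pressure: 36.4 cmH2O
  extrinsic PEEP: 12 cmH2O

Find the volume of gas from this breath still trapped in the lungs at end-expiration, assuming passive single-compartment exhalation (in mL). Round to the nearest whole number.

53

Flow: 68 L/min ÷ 60 = 1.1333 L/s.
Vt = flow × Ti = 1.1333 L/s × 0.40 s × 1000 mL/L = 453.32 mL.
R = (PIP − Pplat)/V̇ = (36.4 − 20.5) / 1.1333 = 15.9/1.1333 = 14.03 cmH2O·s/L.
C = Vt/(Pplat − PEEP) = 453.32 / (20.5 − 12) = 453.32/8.5 = 53.332 mL/cmH2O.
τ = R × C = 14.03 × 0.05333 L/cmH2O = 0.7482 s.
Fraction remaining = e^(−Te/τ) = e^(−1.60/0.7482) = 0.1178.
Trapped volume = 453.32 × 0.1178 = 53.401 mL.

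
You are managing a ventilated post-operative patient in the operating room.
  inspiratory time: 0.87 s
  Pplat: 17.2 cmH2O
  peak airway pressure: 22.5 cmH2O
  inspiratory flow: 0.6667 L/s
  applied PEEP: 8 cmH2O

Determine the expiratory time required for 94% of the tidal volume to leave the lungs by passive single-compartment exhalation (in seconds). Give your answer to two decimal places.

1.41

Vt = flow × Ti = 0.6667 L/s × 0.87 s × 1000 mL/L = 580.03 mL.
R = (PIP − Pplat)/V̇ = (22.5 − 17.2) / 0.6667 = 5.3/0.6667 = 7.95 cmH2O·s/L.
C = Vt/(Pplat − PEEP) = 580.03 / (17.2 − 8) = 580.03/9.2 = 63.047 mL/cmH2O.
τ = R × C = 7.95 × 0.06305 L/cmH2O = 0.5012 s.
t = −τ·ln(1 − 0.94) = −0.5012·ln(0.06) = 1.41 s.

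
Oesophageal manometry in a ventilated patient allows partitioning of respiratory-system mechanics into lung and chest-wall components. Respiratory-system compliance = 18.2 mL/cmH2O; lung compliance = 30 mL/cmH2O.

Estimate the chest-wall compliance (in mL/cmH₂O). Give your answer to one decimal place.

46.3

1/Ccw = 1/Crs − 1/CL.
1/Ccw = 1/18.2 − 1/30 = 0.02161.
Ccw = 46.275 mL/cmH2O.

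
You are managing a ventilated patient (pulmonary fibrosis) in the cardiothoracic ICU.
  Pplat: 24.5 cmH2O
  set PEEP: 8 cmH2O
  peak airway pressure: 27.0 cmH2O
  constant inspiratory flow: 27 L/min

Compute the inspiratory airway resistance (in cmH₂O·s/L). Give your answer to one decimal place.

Flow: 27 L/min ÷ 60 = 0.45 L/s.
Raw = (PIP − Pplat) / flow = (27.0 − 24.5) / 0.45 = 2.5 / 0.45 = 5.556 cmH2O·s/L.

5.6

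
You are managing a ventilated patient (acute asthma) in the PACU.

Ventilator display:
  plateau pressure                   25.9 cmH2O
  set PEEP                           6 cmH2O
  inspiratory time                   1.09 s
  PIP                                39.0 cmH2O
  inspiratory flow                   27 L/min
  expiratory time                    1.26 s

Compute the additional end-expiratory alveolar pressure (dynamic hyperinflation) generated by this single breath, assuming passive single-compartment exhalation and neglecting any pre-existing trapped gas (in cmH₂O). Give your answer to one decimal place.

3.4

Flow: 27 L/min ÷ 60 = 0.45 L/s.
Vt = flow × Ti = 0.45 L/s × 1.09 s × 1000 mL/L = 490.5 mL.
R = (PIP − Pplat)/V̇ = (39.0 − 25.9) / 0.45 = 13.1/0.45 = 29.111 cmH2O·s/L.
C = Vt/(Pplat − PEEP) = 490.5 / (25.9 − 6) = 490.5/19.9 = 24.648 mL/cmH2O.
τ = R × C = 29.111 × 0.02465 L/cmH2O = 0.7176 s.
Fraction remaining = e^(−Te/τ) = e^(−1.26/0.7176) = 0.1728; trapped volume = 490.5 × 0.1728 = 84.758 mL.
Additional alveolar pressure from trapping ≈ V_trapped / C = 84.758 / 24.648 = 3.439 cmH2O.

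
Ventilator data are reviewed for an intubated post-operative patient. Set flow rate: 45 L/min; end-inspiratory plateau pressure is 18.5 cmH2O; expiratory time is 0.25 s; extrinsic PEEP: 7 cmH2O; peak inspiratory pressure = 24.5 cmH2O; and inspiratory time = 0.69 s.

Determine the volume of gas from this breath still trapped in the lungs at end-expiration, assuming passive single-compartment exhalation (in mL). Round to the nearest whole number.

258

Flow: 45 L/min ÷ 60 = 0.75 L/s.
Vt = flow × Ti = 0.75 L/s × 0.69 s × 1000 mL/L = 517.5 mL.
R = (PIP − Pplat)/V̇ = (24.5 − 18.5) / 0.75 = 6.0/0.75 = 8.0 cmH2O·s/L.
C = Vt/(Pplat − PEEP) = 517.5 / (18.5 − 7) = 517.5/11.5 = 45.0 mL/cmH2O.
τ = R × C = 8.0 × 0.045 L/cmH2O = 0.36 s.
Fraction remaining = e^(−Te/τ) = e^(−0.25/0.36) = 0.4994.
Trapped volume = 517.5 × 0.4994 = 258.44 mL.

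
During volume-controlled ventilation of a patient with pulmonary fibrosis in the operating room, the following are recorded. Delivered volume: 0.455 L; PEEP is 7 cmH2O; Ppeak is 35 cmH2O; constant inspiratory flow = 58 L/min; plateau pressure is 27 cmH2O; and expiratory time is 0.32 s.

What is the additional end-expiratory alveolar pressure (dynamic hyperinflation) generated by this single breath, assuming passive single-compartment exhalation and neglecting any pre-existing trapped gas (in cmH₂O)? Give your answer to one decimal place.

3.7

Flow: 58 L/min ÷ 60 = 0.9667 L/s.
R = (PIP − Pplat)/V̇ = (35 − 27) / 0.9667 = 8.0/0.9667 = 8.276 cmH2O·s/L.
C = Vt/(Pplat − PEEP) = 455.0 / (27 − 7) = 455.0/20.0 = 22.75 mL/cmH2O.
τ = R × C = 8.276 × 0.02275 L/cmH2O = 0.1883 s.
Fraction remaining = e^(−Te/τ) = e^(−0.32/0.1883) = 0.1828; trapped volume = 455.0 × 0.1828 = 83.174 mL.
Additional alveolar pressure from trapping ≈ V_trapped / C = 83.174 / 22.75 = 3.656 cmH2O.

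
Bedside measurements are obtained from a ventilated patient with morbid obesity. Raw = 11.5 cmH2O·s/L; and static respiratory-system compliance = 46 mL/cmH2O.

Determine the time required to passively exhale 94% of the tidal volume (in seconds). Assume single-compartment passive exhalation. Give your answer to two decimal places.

τ = R × C = 11.5 × 46 mL/cmH2O = 11.5 × 0.046 L/cmH2O = 0.529 s.
Exhaled fraction f = 1 − e^(−t/τ) → t = −τ·ln(1 − f) = −0.529·ln(0.06) = 1.488 s.

1.49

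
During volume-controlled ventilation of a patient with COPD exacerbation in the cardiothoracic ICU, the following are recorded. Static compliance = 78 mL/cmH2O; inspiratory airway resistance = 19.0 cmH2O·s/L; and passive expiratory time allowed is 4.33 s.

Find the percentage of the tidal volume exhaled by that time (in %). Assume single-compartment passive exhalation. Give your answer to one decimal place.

94.6

τ = R × C = 19.0 × 78 mL/cmH2O = 19.0 × 0.078 L/cmH2O = 1.482 s.
Passive exhalation: V(t)/V₀ = e^(−t/τ) = e^(−4.33/1.482) = 0.05384.
Fraction exhaled = 1 − 0.05384 = 0.9462 → 94.62%.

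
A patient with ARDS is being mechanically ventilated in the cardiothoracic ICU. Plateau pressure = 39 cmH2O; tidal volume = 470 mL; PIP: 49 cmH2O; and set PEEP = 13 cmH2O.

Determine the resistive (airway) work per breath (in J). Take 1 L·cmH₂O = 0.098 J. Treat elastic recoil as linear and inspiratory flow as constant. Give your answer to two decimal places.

With constant inspiratory flow the resistive pressure is constant at PIP − Pplat = 49 − 39 = 10.0 cmH2O, so resistive work = 10.0 × 0.470 = 4.7 L·cmH2O.
× 0.098 J/(L·cmH2O) → 0.4606 J.

0.46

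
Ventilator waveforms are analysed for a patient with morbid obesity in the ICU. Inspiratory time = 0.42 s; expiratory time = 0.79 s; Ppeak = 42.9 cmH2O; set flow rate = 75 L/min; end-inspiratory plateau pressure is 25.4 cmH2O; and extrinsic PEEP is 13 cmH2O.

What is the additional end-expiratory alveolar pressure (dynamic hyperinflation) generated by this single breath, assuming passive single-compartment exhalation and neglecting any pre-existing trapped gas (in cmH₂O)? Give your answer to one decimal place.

Flow: 75 L/min ÷ 60 = 1.25 L/s.
Vt = flow × Ti = 1.25 L/s × 0.42 s × 1000 mL/L = 525.0 mL.
R = (PIP − Pplat)/V̇ = (42.9 − 25.4) / 1.25 = 17.5/1.25 = 14.0 cmH2O·s/L.
C = Vt/(Pplat − PEEP) = 525.0 / (25.4 − 13) = 525.0/12.4 = 42.339 mL/cmH2O.
τ = R × C = 14.0 × 0.04234 L/cmH2O = 0.5928 s.
Fraction remaining = e^(−Te/τ) = e^(−0.79/0.5928) = 0.2638; trapped volume = 525.0 × 0.2638 = 138.5 mL.
Additional alveolar pressure from trapping ≈ V_trapped / C = 138.5 / 42.339 = 3.271 cmH2O.

3.3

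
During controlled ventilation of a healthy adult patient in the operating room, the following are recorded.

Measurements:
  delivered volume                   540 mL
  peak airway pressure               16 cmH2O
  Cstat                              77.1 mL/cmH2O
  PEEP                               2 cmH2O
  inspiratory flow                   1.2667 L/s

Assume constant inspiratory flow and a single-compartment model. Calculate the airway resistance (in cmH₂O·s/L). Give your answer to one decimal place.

5.5

Equation of motion (constant flow): PIP = Vt/C + R·V̇ + PEEP.
R·V̇ = PIP − Vt/C − PEEP = 16 − 540/77.1 − 2 = 16 − 7.004 − 2 = 6.996 cmH2O.
R = 6.996 / 1.2667 = 5.523 cmH2O·s/L.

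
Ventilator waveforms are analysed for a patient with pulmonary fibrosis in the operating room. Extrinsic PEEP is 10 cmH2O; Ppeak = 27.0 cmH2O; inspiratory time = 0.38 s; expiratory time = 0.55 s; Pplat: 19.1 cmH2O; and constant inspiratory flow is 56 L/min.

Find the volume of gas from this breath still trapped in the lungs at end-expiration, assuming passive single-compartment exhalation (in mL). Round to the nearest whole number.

Flow: 56 L/min ÷ 60 = 0.9333 L/s.
Vt = flow × Ti = 0.9333 L/s × 0.38 s × 1000 mL/L = 354.65 mL.
R = (PIP − Pplat)/V̇ = (27.0 − 19.1) / 0.9333 = 7.9/0.9333 = 8.465 cmH2O·s/L.
C = Vt/(Pplat − PEEP) = 354.65 / (19.1 − 10) = 354.65/9.1 = 38.973 mL/cmH2O.
τ = R × C = 8.465 × 0.03897 L/cmH2O = 0.3299 s.
Fraction remaining = e^(−Te/τ) = e^(−0.55/0.3299) = 0.1888.
Trapped volume = 354.65 × 0.1888 = 66.958 mL.

67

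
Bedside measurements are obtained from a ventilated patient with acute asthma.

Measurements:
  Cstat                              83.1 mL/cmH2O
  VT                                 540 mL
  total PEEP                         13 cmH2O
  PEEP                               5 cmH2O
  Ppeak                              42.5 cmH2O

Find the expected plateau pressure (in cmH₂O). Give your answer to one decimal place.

19.5

End-expiratory occlusion gives total PEEP = 13 cmH2O (intrinsic PEEP = 13 − 5 = 8). Use total PEEP for the elastic gradient.
Pplat = PEEPtotal + Vt / Cstat = 13 + 540 / 83.1 = 13 + 6.498 = 19.498 cmH2O.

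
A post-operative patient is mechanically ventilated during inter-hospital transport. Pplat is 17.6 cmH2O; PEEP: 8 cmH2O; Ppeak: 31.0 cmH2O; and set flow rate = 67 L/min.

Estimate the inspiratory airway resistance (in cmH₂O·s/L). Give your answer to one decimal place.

12.0

Flow: 67 L/min ÷ 60 = 1.1167 L/s.
Raw = (PIP − Pplat) / flow = (31.0 − 17.6) / 1.1167 = 13.4 / 1.1167 = 12.0 cmH2O·s/L.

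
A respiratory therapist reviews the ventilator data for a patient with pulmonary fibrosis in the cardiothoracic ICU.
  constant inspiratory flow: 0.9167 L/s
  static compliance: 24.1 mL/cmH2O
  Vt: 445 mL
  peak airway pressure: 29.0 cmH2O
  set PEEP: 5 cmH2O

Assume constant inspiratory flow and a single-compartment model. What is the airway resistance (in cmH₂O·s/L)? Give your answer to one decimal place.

Equation of motion (constant flow): PIP = Vt/C + R·V̇ + PEEP.
R·V̇ = PIP − Vt/C − PEEP = 29.0 − 445/24.1 − 5 = 29.0 − 18.465 − 5 = 5.535 cmH2O.
R = 5.535 / 0.9167 = 6.038 cmH2O·s/L.

6.0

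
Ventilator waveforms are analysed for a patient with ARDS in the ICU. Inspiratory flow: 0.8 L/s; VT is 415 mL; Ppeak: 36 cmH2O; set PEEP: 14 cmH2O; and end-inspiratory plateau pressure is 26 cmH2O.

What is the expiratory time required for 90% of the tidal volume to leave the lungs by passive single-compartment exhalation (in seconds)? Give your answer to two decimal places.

1.00

R = (PIP − Pplat)/V̇ = (36 − 26) / 0.8 = 10.0/0.8 = 12.5 cmH2O·s/L.
C = Vt/(Pplat − PEEP) = 415.0 / (26 − 14) = 415.0/12.0 = 34.583 mL/cmH2O.
τ = R × C = 12.5 × 0.03458 L/cmH2O = 0.4323 s.
t = −τ·ln(1 − 0.90) = −0.4323·ln(0.1) = 0.9954 s.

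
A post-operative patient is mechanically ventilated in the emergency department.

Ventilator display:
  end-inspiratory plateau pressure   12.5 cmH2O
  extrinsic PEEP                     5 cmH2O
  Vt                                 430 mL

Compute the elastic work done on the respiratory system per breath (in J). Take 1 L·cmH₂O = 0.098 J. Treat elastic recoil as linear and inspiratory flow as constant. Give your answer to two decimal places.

0.16

Elastic work ≈ ½ × (Pplat − PEEP) × Vt = 0.5 × (12.5 − 5) × 0.430 L = 0.5 × 7.5 × 0.430 = 1.613 L·cmH2O.
× 0.098 J/(L·cmH2O) → 0.1581 J.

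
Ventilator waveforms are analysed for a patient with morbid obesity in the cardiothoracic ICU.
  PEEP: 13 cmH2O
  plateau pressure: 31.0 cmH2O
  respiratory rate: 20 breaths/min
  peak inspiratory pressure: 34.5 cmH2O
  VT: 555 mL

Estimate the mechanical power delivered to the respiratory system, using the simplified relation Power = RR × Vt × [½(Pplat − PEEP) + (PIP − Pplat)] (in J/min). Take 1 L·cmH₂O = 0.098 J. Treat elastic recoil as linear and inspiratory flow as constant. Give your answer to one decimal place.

13.6

Per-breath work = Vt × [½(Pplat−PEEP) + (PIP−Pplat)] = 0.555 × [0.5×18.0 + 3.5] = 0.555 × 12.5 = 6.938 L·cmH2O.
Power = 20 × 6.938 = 138.76 L·cmH2O/min.
× 0.098 J/(L·cmH2O) → 13.598 J/min.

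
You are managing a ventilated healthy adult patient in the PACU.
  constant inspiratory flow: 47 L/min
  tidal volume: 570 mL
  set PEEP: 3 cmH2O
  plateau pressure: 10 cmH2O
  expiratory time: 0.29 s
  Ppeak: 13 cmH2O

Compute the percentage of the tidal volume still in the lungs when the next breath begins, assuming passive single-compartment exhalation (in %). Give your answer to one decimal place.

39.5

Flow: 47 L/min ÷ 60 = 0.7833 L/s.
R = (PIP − Pplat)/V̇ = (13 − 10) / 0.7833 = 3.0/0.7833 = 3.83 cmH2O·s/L.
C = Vt/(Pplat − PEEP) = 570.0 / (10 − 3) = 570.0/7.0 = 81.429 mL/cmH2O.
τ = R × C = 3.83 × 0.08143 L/cmH2O = 0.3119 s.
Fraction remaining at end-expiration = e^(−Te/τ) = e^(−0.29/0.3119) = 0.3946 → 39.46%.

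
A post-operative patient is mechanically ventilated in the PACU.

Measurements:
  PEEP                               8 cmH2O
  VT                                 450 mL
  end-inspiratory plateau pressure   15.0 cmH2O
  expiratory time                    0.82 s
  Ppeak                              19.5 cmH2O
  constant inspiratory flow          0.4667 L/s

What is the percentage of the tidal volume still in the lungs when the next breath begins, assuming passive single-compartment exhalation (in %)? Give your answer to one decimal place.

R = (PIP − Pplat)/V̇ = (19.5 − 15.0) / 0.4667 = 4.5/0.4667 = 9.642 cmH2O·s/L.
C = Vt/(Pplat − PEEP) = 450.0 / (15.0 − 8) = 450.0/7.0 = 64.286 mL/cmH2O.
τ = R × C = 9.642 × 0.06429 L/cmH2O = 0.6199 s.
Fraction remaining at end-expiration = e^(−Te/τ) = e^(−0.82/0.6199) = 0.2664 → 26.64%.

26.6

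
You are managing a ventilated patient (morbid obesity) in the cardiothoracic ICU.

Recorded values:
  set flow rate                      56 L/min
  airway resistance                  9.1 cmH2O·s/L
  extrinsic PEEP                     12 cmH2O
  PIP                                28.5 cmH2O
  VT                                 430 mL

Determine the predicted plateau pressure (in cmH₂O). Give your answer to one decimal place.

Flow: 56 L/min ÷ 60 = 0.9333 L/s.
Pplat = PIP − Raw × flow = 28.5 − 9.1 × 0.9333 = 28.5 − 8.493 = 20.007 cmH2O.

20.0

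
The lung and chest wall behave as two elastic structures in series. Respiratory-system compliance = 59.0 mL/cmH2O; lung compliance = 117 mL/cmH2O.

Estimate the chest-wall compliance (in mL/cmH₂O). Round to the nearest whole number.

119

1/Ccw = 1/Crs − 1/CL.
1/Ccw = 1/59.0 − 1/117 = 0.008402.
Ccw = 119.02 mL/cmH2O.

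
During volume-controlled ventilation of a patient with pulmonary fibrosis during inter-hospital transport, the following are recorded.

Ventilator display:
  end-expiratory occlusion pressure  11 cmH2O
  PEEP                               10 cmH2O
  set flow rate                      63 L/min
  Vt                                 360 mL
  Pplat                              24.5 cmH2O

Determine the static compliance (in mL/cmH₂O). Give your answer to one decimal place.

End-expiratory occlusion gives total PEEP = 11 cmH2O (intrinsic PEEP = 11 − 10 = 1). Use total PEEP for the elastic gradient.
Cstat = Vt / (Pplat − PEEPtotal) = 360 / (24.5 − 11) = 360 / 13.5 = 26.667 mL/cmH2O.

26.7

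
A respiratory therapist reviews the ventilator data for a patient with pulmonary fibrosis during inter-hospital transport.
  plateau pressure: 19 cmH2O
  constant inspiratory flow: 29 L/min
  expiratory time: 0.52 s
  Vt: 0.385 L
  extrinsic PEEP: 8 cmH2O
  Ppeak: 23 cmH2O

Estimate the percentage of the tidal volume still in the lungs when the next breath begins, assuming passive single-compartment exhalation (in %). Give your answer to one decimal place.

Flow: 29 L/min ÷ 60 = 0.4833 L/s.
R = (PIP − Pplat)/V̇ = (23 − 19) / 0.4833 = 4.0/0.4833 = 8.276 cmH2O·s/L.
C = Vt/(Pplat − PEEP) = 385.0 / (19 − 8) = 385.0/11.0 = 35.0 mL/cmH2O.
τ = R × C = 8.276 × 0.035 L/cmH2O = 0.2897 s.
Fraction remaining at end-expiration = e^(−Te/τ) = e^(−0.52/0.2897) = 0.1661 → 16.61%.

16.6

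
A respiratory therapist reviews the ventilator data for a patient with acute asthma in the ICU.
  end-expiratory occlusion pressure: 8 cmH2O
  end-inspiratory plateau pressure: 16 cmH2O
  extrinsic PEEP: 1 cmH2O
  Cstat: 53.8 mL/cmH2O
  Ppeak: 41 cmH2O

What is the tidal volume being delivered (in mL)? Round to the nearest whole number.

End-expiratory occlusion gives total PEEP = 8 cmH2O (intrinsic PEEP = 8 − 1 = 7). Use total PEEP for the elastic gradient.
Vt = Cstat × (Pplat − PEEPtotal) = 53.8 × (16 − 8) = 53.8 × 8.0 = 430.4 mL.

430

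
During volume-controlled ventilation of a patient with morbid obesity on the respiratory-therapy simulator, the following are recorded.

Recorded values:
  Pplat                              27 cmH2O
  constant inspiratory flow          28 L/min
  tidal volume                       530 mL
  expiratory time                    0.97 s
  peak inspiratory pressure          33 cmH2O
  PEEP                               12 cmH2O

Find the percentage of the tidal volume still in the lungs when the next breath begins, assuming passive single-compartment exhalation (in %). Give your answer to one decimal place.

Flow: 28 L/min ÷ 60 = 0.4667 L/s.
R = (PIP − Pplat)/V̇ = (33 − 27) / 0.4667 = 6.0/0.4667 = 12.856 cmH2O·s/L.
C = Vt/(Pplat − PEEP) = 530.0 / (27 − 12) = 530.0/15.0 = 35.333 mL/cmH2O.
τ = R × C = 12.856 × 0.03533 L/cmH2O = 0.4542 s.
Fraction remaining at end-expiration = e^(−Te/τ) = e^(−0.97/0.4542) = 0.1182 → 11.82%.

11.8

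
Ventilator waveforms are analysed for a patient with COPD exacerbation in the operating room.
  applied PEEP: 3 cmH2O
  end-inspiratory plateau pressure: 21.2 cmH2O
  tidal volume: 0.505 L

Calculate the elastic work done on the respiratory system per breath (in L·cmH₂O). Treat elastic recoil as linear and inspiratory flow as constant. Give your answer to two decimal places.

Elastic work ≈ ½ × (Pplat − PEEP) × Vt = 0.5 × (21.2 − 3) × 0.505 L = 0.5 × 18.2 × 0.505 = 4.596 L·cmH2O.

4.60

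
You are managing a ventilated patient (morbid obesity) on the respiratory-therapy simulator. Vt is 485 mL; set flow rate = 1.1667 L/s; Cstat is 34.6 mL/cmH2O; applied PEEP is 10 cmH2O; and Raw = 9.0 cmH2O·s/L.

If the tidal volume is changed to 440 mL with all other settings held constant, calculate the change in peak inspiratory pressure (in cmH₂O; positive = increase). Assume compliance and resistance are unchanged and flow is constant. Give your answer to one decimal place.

PIP = Vt/C + R·V̇ + PEEP (constant-flow equation of motion).
Only the elastic term changes: ΔPIP = ΔVt / C = (440 − 485) / 34.6 = -1.301 cmH2O.

-1.3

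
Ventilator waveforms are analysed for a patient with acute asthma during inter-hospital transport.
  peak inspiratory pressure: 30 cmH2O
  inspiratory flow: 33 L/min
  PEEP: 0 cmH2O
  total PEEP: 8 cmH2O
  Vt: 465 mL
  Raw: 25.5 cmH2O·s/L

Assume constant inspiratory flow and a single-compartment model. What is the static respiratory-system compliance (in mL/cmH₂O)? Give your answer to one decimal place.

58.3

Flow: 33 L/min ÷ 60 = 0.55 L/s.
Total PEEP = 8 cmH2O (set 0 + intrinsic 8); this is the baseline alveolar pressure.
Equation of motion (constant flow): PIP = Vt/C + R·V̇ + PEEP.
Vt/C = PIP − R·V̇ − PEEP = 30 − 25.5×0.55 − 8 = 30 − 14.025 − 8 = 7.975 cmH2O.
C = Vt / 7.975 = 465 / 7.975 = 58.307 mL/cmH2O.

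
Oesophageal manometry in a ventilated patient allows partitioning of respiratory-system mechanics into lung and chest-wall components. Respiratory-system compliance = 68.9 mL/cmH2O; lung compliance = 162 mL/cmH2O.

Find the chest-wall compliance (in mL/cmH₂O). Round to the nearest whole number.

120

1/Ccw = 1/Crs − 1/CL.
1/Ccw = 1/68.9 − 1/162 = 0.008341.
Ccw = 119.89 mL/cmH2O.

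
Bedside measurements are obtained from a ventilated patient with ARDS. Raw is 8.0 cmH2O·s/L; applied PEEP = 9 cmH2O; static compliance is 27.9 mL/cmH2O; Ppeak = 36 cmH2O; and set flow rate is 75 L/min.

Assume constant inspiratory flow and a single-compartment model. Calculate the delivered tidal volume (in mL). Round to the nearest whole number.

Flow: 75 L/min ÷ 60 = 1.25 L/s.
Equation of motion (constant flow): PIP = Vt/C + R·V̇ + PEEP.
Vt/C = PIP − R·V̇ − PEEP = 36 − 10.0 − 9 = 17.0 cmH2O.
Vt = C × 17.0 = 27.9 × 17.0 = 474.3 mL.

474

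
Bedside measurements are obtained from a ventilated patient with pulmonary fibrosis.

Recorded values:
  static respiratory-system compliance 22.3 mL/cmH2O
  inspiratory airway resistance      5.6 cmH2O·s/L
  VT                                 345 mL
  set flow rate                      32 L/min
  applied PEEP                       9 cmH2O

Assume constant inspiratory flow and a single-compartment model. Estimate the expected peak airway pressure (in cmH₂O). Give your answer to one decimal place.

27.5

Flow: 32 L/min ÷ 60 = 0.5333 L/s.
Equation of motion (constant flow): PIP = Vt/C + R·V̇ + PEEP.
PIP = 345/22.3 + 5.6×0.5333 + 9 = 15.471 + 2.986 + 9 = 27.457 cmH2O.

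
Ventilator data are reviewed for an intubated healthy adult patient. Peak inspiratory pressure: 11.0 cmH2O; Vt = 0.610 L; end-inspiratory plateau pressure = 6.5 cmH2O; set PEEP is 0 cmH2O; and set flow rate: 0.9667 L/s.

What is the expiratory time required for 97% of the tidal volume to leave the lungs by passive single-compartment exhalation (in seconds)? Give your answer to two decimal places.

1.53

R = (PIP − Pplat)/V̇ = (11.0 − 6.5) / 0.9667 = 4.5/0.9667 = 4.655 cmH2O·s/L.
C = Vt/(Pplat − PEEP) = 610.0 / (6.5 − 0) = 610.0/6.5 = 93.846 mL/cmH2O.
τ = R × C = 4.655 × 0.09385 L/cmH2O = 0.4369 s.
t = −τ·ln(1 − 0.97) = −0.4369·ln(0.03) = 1.532 s.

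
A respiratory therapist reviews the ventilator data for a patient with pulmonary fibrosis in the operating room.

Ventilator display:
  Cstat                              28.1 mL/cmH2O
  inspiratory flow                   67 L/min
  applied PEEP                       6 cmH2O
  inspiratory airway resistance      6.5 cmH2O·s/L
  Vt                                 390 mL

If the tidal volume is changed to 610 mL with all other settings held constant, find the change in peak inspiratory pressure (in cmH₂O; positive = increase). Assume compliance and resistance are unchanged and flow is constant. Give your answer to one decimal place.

PIP = Vt/C + R·V̇ + PEEP (constant-flow equation of motion).
Only the elastic term changes: ΔPIP = ΔVt / C = (610 − 390) / 28.1 = 7.829 cmH2O.

7.8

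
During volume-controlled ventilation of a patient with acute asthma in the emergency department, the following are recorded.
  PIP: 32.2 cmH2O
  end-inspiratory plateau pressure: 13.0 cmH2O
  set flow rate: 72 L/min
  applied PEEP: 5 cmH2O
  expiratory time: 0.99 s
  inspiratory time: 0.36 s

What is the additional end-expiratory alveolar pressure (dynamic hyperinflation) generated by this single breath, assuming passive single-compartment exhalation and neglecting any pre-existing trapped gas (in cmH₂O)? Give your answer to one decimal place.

Flow: 72 L/min ÷ 60 = 1.2 L/s.
Vt = flow × Ti = 1.2 L/s × 0.36 s × 1000 mL/L = 432.0 mL.
R = (PIP − Pplat)/V̇ = (32.2 − 13.0) / 1.2 = 19.2/1.2 = 16.0 cmH2O·s/L.
C = Vt/(Pplat − PEEP) = 432.0 / (13.0 − 5) = 432.0/8.0 = 54.0 mL/cmH2O.
τ = R × C = 16.0 × 0.054 L/cmH2O = 0.864 s.
Fraction remaining = e^(−Te/τ) = e^(−0.99/0.864) = 0.318; trapped volume = 432.0 × 0.318 = 137.38 mL.
Additional alveolar pressure from trapping ≈ V_trapped / C = 137.38 / 54.0 = 2.544 cmH2O.

2.5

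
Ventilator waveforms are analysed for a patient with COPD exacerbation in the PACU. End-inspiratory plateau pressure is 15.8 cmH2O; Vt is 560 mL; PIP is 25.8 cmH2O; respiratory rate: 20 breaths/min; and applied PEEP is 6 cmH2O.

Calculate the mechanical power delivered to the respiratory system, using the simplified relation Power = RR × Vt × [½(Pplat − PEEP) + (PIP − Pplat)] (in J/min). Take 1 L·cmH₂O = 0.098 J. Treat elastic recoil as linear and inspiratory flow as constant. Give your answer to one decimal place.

Per-breath work = Vt × [½(Pplat−PEEP) + (PIP−Pplat)] = 0.560 × [0.5×9.8 + 10.0] = 0.560 × 14.9 = 8.344 L·cmH2O.
Power = 20 × 8.344 = 166.88 L·cmH2O/min.
× 0.098 J/(L·cmH2O) → 16.354 J/min.

16.4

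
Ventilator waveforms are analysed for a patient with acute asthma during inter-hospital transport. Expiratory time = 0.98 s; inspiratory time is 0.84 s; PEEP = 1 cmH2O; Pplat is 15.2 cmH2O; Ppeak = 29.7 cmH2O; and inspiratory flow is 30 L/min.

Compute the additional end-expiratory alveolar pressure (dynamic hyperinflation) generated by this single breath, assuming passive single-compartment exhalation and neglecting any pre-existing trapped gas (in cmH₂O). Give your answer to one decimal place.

Flow: 30 L/min ÷ 60 = 0.5 L/s.
Vt = flow × Ti = 0.5 L/s × 0.84 s × 1000 mL/L = 420.0 mL.
R = (PIP − Pplat)/V̇ = (29.7 − 15.2) / 0.5 = 14.5/0.5 = 29.0 cmH2O·s/L.
C = Vt/(Pplat − PEEP) = 420.0 / (15.2 − 1) = 420.0/14.2 = 29.577 mL/cmH2O.
τ = R × C = 29.0 × 0.02958 L/cmH2O = 0.8578 s.
Fraction remaining = e^(−Te/τ) = e^(−0.98/0.8578) = 0.319; trapped volume = 420.0 × 0.319 = 133.98 mL.
Additional alveolar pressure from trapping ≈ V_trapped / C = 133.98 / 29.577 = 4.53 cmH2O.

4.5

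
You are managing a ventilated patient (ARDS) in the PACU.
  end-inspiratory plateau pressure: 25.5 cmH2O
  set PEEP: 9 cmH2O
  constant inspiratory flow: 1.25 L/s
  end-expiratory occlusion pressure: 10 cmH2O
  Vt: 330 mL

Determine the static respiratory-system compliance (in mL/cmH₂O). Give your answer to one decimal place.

21.3

End-expiratory occlusion gives total PEEP = 10 cmH2O (intrinsic PEEP = 10 − 9 = 1). Use total PEEP for the elastic gradient.
Cstat = Vt / (Pplat − PEEPtotal) = 330 / (25.5 − 10) = 330 / 15.5 = 21.29 mL/cmH2O.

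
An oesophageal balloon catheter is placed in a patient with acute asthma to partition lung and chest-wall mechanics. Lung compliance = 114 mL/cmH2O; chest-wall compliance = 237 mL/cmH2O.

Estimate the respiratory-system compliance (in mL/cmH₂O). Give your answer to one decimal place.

Lung and chest wall are elastances in series: 1/Crs = 1/CL + 1/Ccw.
1/Crs = 1/114 + 1/237 = 0.01299.
Crs = 76.982 mL/cmH2O.

77.0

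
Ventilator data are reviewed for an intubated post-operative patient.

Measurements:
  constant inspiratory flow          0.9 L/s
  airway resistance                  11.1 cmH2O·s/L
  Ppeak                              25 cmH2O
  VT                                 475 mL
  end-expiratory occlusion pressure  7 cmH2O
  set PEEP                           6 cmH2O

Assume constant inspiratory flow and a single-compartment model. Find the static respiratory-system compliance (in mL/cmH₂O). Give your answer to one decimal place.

59.3

Total PEEP = 7 cmH2O (set 6 + intrinsic 1); this is the baseline alveolar pressure.
Equation of motion (constant flow): PIP = Vt/C + R·V̇ + PEEP.
Vt/C = PIP − R·V̇ − PEEP = 25 − 11.1×0.9 − 7 = 25 − 9.99 − 7 = 8.01 cmH2O.
C = Vt / 8.01 = 475 / 8.01 = 59.301 mL/cmH2O.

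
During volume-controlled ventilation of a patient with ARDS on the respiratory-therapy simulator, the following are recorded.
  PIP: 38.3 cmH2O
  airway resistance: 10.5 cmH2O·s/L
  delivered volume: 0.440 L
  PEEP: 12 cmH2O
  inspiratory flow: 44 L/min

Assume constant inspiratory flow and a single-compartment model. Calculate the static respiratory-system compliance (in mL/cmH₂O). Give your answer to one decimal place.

Flow: 44 L/min ÷ 60 = 0.7333 L/s.
Equation of motion (constant flow): PIP = Vt/C + R·V̇ + PEEP.
Vt/C = PIP − R·V̇ − PEEP = 38.3 − 10.5×0.7333 − 12 = 38.3 − 7.7 − 12 = 18.6 cmH2O.
C = Vt / 18.6 = 440 / 18.6 = 23.656 mL/cmH2O.

23.7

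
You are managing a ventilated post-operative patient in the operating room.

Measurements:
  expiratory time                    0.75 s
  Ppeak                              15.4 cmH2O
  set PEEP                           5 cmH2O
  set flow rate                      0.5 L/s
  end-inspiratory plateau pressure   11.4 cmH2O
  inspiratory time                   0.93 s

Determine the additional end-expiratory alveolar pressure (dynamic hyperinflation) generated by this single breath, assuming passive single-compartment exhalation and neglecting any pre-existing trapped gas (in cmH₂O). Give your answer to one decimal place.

Vt = flow × Ti = 0.5 L/s × 0.93 s × 1000 mL/L = 465.0 mL.
R = (PIP − Pplat)/V̇ = (15.4 − 11.4) / 0.5 = 4.0/0.5 = 8.0 cmH2O·s/L.
C = Vt/(Pplat − PEEP) = 465.0 / (11.4 − 5) = 465.0/6.4 = 72.656 mL/cmH2O.
τ = R × C = 8.0 × 0.07266 L/cmH2O = 0.5813 s.
Fraction remaining = e^(−Te/τ) = e^(−0.75/0.5813) = 0.2752; trapped volume = 465.0 × 0.2752 = 127.97 mL.
Additional alveolar pressure from trapping ≈ V_trapped / C = 127.97 / 72.656 = 1.761 cmH2O.

1.8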